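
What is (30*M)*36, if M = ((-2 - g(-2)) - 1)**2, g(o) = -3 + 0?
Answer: 0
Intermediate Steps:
g(o) = -3
M = 0 (M = ((-2 - 1*(-3)) - 1)**2 = ((-2 + 3) - 1)**2 = (1 - 1)**2 = 0**2 = 0)
(30*M)*36 = (30*0)*36 = 0*36 = 0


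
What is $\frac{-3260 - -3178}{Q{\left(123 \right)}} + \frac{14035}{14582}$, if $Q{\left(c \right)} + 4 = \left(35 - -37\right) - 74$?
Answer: $\frac{639967}{43746} \approx 14.629$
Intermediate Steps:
$Q{\left(c \right)} = -6$ ($Q{\left(c \right)} = -4 + \left(\left(35 - -37\right) - 74\right) = -4 + \left(\left(35 + 37\right) - 74\right) = -4 + \left(72 - 74\right) = -4 - 2 = -6$)
$\frac{-3260 - -3178}{Q{\left(123 \right)}} + \frac{14035}{14582} = \frac{-3260 - -3178}{-6} + \frac{14035}{14582} = \left(-3260 + 3178\right) \left(- \frac{1}{6}\right) + 14035 \cdot \frac{1}{14582} = \left(-82\right) \left(- \frac{1}{6}\right) + \frac{14035}{14582} = \frac{41}{3} + \frac{14035}{14582} = \frac{639967}{43746}$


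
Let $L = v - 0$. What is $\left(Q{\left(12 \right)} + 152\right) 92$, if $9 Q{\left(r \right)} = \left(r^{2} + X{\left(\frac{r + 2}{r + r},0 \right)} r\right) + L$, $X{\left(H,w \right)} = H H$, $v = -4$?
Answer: $\frac{417335}{27} \approx 15457.0$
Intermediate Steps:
$X{\left(H,w \right)} = H^{2}$
$L = -4$ ($L = -4 - 0 = -4 + 0 = -4$)
$Q{\left(r \right)} = - \frac{4}{9} + \frac{r^{2}}{9} + \frac{\left(2 + r\right)^{2}}{36 r}$ ($Q{\left(r \right)} = \frac{\left(r^{2} + \left(\frac{r + 2}{r + r}\right)^{2} r\right) - 4}{9} = \frac{\left(r^{2} + \left(\frac{2 + r}{2 r}\right)^{2} r\right) - 4}{9} = \frac{\left(r^{2} + \frac{\left(2 + r\right)^{2}}{4 r^{2}} r\right) - 4}{9} = \frac{\left(r^{2} + \frac{\left(2 + r\right)^{2}}{4 r}\right) - 4}{9} = \frac{-4 + r^{2} + \frac{\left(2 + r\right)^{2}}{4 r}}{9} = - \frac{4}{9} + \frac{r^{2}}{9} + \frac{\left(2 + r\right)^{2}}{36 r}$)
$\left(Q{\left(12 \right)} + 152\right) 92 = \left(\frac{\left(2 + 12\right)^{2} + 4 \cdot 12 \left(-4 + 12^{2}\right)}{36 \cdot 12} + 152\right) 92 = \left(\frac{1}{36} \cdot \frac{1}{12} \left(14^{2} + 4 \cdot 12 \left(-4 + 144\right)\right) + 152\right) 92 = \left(\frac{1}{36} \cdot \frac{1}{12} \left(196 + 4 \cdot 12 \cdot 140\right) + 152\right) 92 = \left(\frac{1}{36} \cdot \frac{1}{12} \left(196 + 6720\right) + 152\right) 92 = \left(\frac{1}{36} \cdot \frac{1}{12} \cdot 6916 + 152\right) 92 = \left(\frac{1729}{108} + 152\right) 92 = \frac{18145}{108} \cdot 92 = \frac{417335}{27}$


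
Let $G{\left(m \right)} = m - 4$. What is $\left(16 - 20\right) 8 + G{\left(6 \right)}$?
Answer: $-30$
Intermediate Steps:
$G{\left(m \right)} = -4 + m$
$\left(16 - 20\right) 8 + G{\left(6 \right)} = \left(16 - 20\right) 8 + \left(-4 + 6\right) = \left(16 - 20\right) 8 + 2 = \left(-4\right) 8 + 2 = -32 + 2 = -30$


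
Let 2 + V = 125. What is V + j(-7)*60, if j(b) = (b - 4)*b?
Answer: 4743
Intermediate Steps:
V = 123 (V = -2 + 125 = 123)
j(b) = b*(-4 + b) (j(b) = (-4 + b)*b = b*(-4 + b))
V + j(-7)*60 = 123 - 7*(-4 - 7)*60 = 123 - 7*(-11)*60 = 123 + 77*60 = 123 + 4620 = 4743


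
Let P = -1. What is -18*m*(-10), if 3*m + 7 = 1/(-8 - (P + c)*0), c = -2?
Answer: -855/2 ≈ -427.50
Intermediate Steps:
m = -19/8 (m = -7/3 + 1/(3*(-8 - (-1 - 2)*0)) = -7/3 + 1/(3*(-8 - (-3)*0)) = -7/3 + 1/(3*(-8 - 1*0)) = -7/3 + 1/(3*(-8 + 0)) = -7/3 + (⅓)/(-8) = -7/3 + (⅓)*(-⅛) = -7/3 - 1/24 = -19/8 ≈ -2.3750)
-18*m*(-10) = -18*(-19/8)*(-10) = (171/4)*(-10) = -855/2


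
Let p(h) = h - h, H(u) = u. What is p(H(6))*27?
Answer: 0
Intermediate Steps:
p(h) = 0
p(H(6))*27 = 0*27 = 0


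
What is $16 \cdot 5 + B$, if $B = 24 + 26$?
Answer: $130$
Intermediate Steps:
$B = 50$
$16 \cdot 5 + B = 16 \cdot 5 + 50 = 80 + 50 = 130$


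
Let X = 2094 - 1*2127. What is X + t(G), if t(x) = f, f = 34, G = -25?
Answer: 1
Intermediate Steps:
t(x) = 34
X = -33 (X = 2094 - 2127 = -33)
X + t(G) = -33 + 34 = 1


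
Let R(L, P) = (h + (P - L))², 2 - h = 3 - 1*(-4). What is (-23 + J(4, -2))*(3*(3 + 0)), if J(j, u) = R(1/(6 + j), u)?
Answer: 24669/100 ≈ 246.69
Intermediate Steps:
h = -5 (h = 2 - (3 - 1*(-4)) = 2 - (3 + 4) = 2 - 1*7 = 2 - 7 = -5)
R(L, P) = (-5 + P - L)² (R(L, P) = (-5 + (P - L))² = (-5 + P - L)²)
J(j, u) = (5 + 1/(6 + j) - u)²
(-23 + J(4, -2))*(3*(3 + 0)) = (-23 + (1 + (5 - 1*(-2))*(6 + 4))²/(6 + 4)²)*(3*(3 + 0)) = (-23 + (1 + (5 + 2)*10)²/10²)*(3*3) = (-23 + (1 + 7*10)²*(1/100))*9 = (-23 + (1 + 70)²*(1/100))*9 = (-23 + 71²*(1/100))*9 = (-23 + 5041*(1/100))*9 = (-23 + 5041/100)*9 = (2741/100)*9 = 24669/100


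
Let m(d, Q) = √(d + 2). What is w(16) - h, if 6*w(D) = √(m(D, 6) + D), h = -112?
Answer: 112 + √(16 + 3*√2)/6 ≈ 112.75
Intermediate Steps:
m(d, Q) = √(2 + d)
w(D) = √(D + √(2 + D))/6 (w(D) = √(√(2 + D) + D)/6 = √(D + √(2 + D))/6)
w(16) - h = √(16 + √(2 + 16))/6 - 1*(-112) = √(16 + √18)/6 + 112 = √(16 + 3*√2)/6 + 112 = 112 + √(16 + 3*√2)/6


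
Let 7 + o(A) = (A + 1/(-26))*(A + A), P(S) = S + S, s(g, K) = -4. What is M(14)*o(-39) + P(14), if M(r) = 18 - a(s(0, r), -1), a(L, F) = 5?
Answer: 39522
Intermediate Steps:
P(S) = 2*S
o(A) = -7 + 2*A*(-1/26 + A) (o(A) = -7 + (A + 1/(-26))*(A + A) = -7 + (A - 1/26)*(2*A) = -7 + (-1/26 + A)*(2*A) = -7 + 2*A*(-1/26 + A))
M(r) = 13 (M(r) = 18 - 1*5 = 18 - 5 = 13)
M(14)*o(-39) + P(14) = 13*(-7 + 2*(-39)² - 1/13*(-39)) + 2*14 = 13*(-7 + 2*1521 + 3) + 28 = 13*(-7 + 3042 + 3) + 28 = 13*3038 + 28 = 39494 + 28 = 39522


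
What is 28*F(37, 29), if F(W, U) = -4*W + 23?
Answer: -3500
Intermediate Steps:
F(W, U) = 23 - 4*W
28*F(37, 29) = 28*(23 - 4*37) = 28*(23 - 148) = 28*(-125) = -3500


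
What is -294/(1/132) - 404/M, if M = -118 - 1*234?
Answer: -3415003/88 ≈ -38807.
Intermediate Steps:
M = -352 (M = -118 - 234 = -352)
-294/(1/132) - 404/M = -294/(1/132) - 404/(-352) = -294/1/132 - 404*(-1/352) = -294*132 + 101/88 = -38808 + 101/88 = -3415003/88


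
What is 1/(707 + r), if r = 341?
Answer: 1/1048 ≈ 0.00095420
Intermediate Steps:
1/(707 + r) = 1/(707 + 341) = 1/1048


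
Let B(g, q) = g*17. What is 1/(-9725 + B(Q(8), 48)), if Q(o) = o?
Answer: -1/9589 ≈ -0.00010429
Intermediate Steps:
B(g, q) = 17*g
1/(-9725 + B(Q(8), 48)) = 1/(-9725 + 17*8) = 1/(-9725 + 136) = 1/(-9589) = -1/9589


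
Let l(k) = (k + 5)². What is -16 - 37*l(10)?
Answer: -8341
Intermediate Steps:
l(k) = (5 + k)²
-16 - 37*l(10) = -16 - 37*(5 + 10)² = -16 - 37*15² = -16 - 37*225 = -16 - 8325 = -8341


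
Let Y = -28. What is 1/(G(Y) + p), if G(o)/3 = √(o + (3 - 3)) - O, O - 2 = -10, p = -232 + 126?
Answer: -41/3488 - 3*I*√7/3488 ≈ -0.011755 - 0.0022756*I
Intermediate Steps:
p = -106
O = -8 (O = 2 - 10 = -8)
G(o) = 24 + 3*√o (G(o) = 3*(√(o + (3 - 3)) - 1*(-8)) = 3*(√(o + 0) + 8) = 3*(√o + 8) = 3*(8 + √o) = 24 + 3*√o)
1/(G(Y) + p) = 1/((24 + 3*√(-28)) - 106) = 1/((24 + 3*(2*I*√7)) - 106) = 1/((24 + 6*I*√7) - 106) = 1/(-82 + 6*I*√7)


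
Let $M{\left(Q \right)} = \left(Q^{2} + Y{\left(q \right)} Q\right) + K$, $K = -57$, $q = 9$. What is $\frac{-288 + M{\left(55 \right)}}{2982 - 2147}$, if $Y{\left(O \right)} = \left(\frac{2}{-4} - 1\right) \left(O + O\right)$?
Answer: $\frac{239}{167} \approx 1.4311$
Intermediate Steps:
$Y{\left(O \right)} = - 3 O$ ($Y{\left(O \right)} = \left(2 \left(- \frac{1}{4}\right) - 1\right) 2 O = \left(- \frac{1}{2} - 1\right) 2 O = - \frac{3 \cdot 2 O}{2} = - 3 O$)
$M{\left(Q \right)} = -57 + Q^{2} - 27 Q$ ($M{\left(Q \right)} = \left(Q^{2} + \left(-3\right) 9 Q\right) - 57 = \left(Q^{2} - 27 Q\right) - 57 = -57 + Q^{2} - 27 Q$)
$\frac{-288 + M{\left(55 \right)}}{2982 - 2147} = \frac{-288 - \left(1542 - 3025\right)}{2982 - 2147} = \frac{-288 - -1483}{835} = \left(-288 + 1483\right) \frac{1}{835} = 1195 \cdot \frac{1}{835} = \frac{239}{167}$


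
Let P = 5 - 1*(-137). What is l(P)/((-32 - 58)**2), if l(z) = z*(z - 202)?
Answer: -142/135 ≈ -1.0519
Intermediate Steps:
P = 142 (P = 5 + 137 = 142)
l(z) = z*(-202 + z)
l(P)/((-32 - 58)**2) = (142*(-202 + 142))/((-32 - 58)**2) = (142*(-60))/((-90)**2) = -8520/8100 = -8520*1/8100 = -142/135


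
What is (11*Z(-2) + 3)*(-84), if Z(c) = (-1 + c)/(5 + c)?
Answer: 672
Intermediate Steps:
Z(c) = (-1 + c)/(5 + c)
(11*Z(-2) + 3)*(-84) = (11*((-1 - 2)/(5 - 2)) + 3)*(-84) = (11*(-3/3) + 3)*(-84) = (11*((⅓)*(-3)) + 3)*(-84) = (11*(-1) + 3)*(-84) = (-11 + 3)*(-84) = -8*(-84) = 672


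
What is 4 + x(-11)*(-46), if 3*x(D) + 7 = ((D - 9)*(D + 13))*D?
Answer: -19906/3 ≈ -6635.3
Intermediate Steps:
x(D) = -7/3 + D*(-9 + D)*(13 + D)/3 (x(D) = -7/3 + (((D - 9)*(D + 13))*D)/3 = -7/3 + (((-9 + D)*(13 + D))*D)/3 = -7/3 + (D*(-9 + D)*(13 + D))/3 = -7/3 + D*(-9 + D)*(13 + D)/3)
4 + x(-11)*(-46) = 4 + (-7/3 - 39*(-11) + (⅓)*(-11)³ + (4/3)*(-11)²)*(-46) = 4 + (-7/3 + 429 + (⅓)*(-1331) + (4/3)*121)*(-46) = 4 + (-7/3 + 429 - 1331/3 + 484/3)*(-46) = 4 + (433/3)*(-46) = 4 - 19918/3 = -19906/3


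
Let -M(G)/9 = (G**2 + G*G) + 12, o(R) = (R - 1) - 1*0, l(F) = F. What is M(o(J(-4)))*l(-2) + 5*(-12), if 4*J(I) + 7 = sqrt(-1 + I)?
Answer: 417 - 99*I*sqrt(5)/2 ≈ 417.0 - 110.69*I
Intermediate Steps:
J(I) = -7/4 + sqrt(-1 + I)/4
o(R) = -1 + R (o(R) = (-1 + R) + 0 = -1 + R)
M(G) = -108 - 18*G**2 (M(G) = -9*((G**2 + G*G) + 12) = -9*((G**2 + G**2) + 12) = -9*(2*G**2 + 12) = -9*(12 + 2*G**2) = -108 - 18*G**2)
M(o(J(-4)))*l(-2) + 5*(-12) = (-108 - 18*(-1 + (-7/4 + sqrt(-1 - 4)/4))**2)*(-2) + 5*(-12) = (-108 - 18*(-1 + (-7/4 + sqrt(-5)/4))**2)*(-2) - 60 = (-108 - 18*(-1 + (-7/4 + (I*sqrt(5))/4))**2)*(-2) - 60 = (-108 - 18*(-1 + (-7/4 + I*sqrt(5)/4))**2)*(-2) - 60 = (-108 - 18*(-11/4 + I*sqrt(5)/4)**2)*(-2) - 60 = (216 + 36*(-11/4 + I*sqrt(5)/4)**2) - 60 = 156 + 36*(-11/4 + I*sqrt(5)/4)**2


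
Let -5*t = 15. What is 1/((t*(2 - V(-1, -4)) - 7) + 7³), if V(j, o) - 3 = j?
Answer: 1/336 ≈ 0.0029762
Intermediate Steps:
t = -3 (t = -⅕*15 = -3)
V(j, o) = 3 + j
1/((t*(2 - V(-1, -4)) - 7) + 7³) = 1/((-3*(2 - (3 - 1)) - 7) + 7³) = 1/((-3*(2 - 1*2) - 7) + 343) = 1/((-3*(2 - 2) - 7) + 343) = 1/((-3*0 - 7) + 343) = 1/((0 - 7) + 343) = 1/(-7 + 343) = 1/336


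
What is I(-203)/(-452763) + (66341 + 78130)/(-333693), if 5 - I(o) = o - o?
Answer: -2422695994/5595697917 ≈ -0.43296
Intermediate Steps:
I(o) = 5 (I(o) = 5 - (o - o) = 5 - 1*0 = 5 + 0 = 5)
I(-203)/(-452763) + (66341 + 78130)/(-333693) = 5/(-452763) + (66341 + 78130)/(-333693) = 5*(-1/452763) + 144471*(-1/333693) = -5/452763 - 48157/111231 = -2422695994/5595697917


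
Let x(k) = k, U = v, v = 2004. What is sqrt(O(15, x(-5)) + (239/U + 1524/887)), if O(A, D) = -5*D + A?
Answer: sqrt(33048176415483)/888774 ≈ 6.4682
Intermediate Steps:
U = 2004
O(A, D) = A - 5*D
sqrt(O(15, x(-5)) + (239/U + 1524/887)) = sqrt((15 - 5*(-5)) + (239/2004 + 1524/887)) = sqrt((15 + 25) + (239*(1/2004) + 1524*(1/887))) = sqrt(40 + (239/2004 + 1524/887)) = sqrt(40 + 3266089/1777548) = sqrt(74368009/1777548) = sqrt(33048176415483)/888774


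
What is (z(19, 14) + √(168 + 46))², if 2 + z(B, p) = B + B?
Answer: (36 + √214)² ≈ 2563.3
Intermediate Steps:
z(B, p) = -2 + 2*B (z(B, p) = -2 + (B + B) = -2 + 2*B)
(z(19, 14) + √(168 + 46))² = ((-2 + 2*19) + √(168 + 46))² = ((-2 + 38) + √214)² = (36 + √214)²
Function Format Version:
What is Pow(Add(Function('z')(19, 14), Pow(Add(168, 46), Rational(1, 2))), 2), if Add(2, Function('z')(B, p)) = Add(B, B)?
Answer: Pow(Add(36, Pow(214, Rational(1, 2))), 2) ≈ 2563.3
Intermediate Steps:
Function('z')(B, p) = Add(-2, Mul(2, B)) (Function('z')(B, p) = Add(-2, Add(B, B)) = Add(-2, Mul(2, B)))
Pow(Add(Function('z')(19, 14), Pow(Add(168, 46), Rational(1, 2))), 2) = Pow(Add(Add(-2, Mul(2, 19)), Pow(Add(168, 46), Rational(1, 2))), 2) = Pow(Add(Add(-2, 38), Pow(214, Rational(1, 2))), 2) = Pow(Add(36, Pow(214, Rational(1, 2))), 2)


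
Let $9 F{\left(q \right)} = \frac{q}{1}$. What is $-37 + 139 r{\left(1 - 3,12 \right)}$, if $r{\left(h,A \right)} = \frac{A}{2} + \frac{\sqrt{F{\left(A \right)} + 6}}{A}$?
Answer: $797 + \frac{139 \sqrt{66}}{36} \approx 828.37$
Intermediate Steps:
$F{\left(q \right)} = \frac{q}{9}$ ($F{\left(q \right)} = \frac{q 1^{-1}}{9} = \frac{q 1}{9} = \frac{q}{9}$)
$r{\left(h,A \right)} = \frac{A}{2} + \frac{\sqrt{6 + \frac{A}{9}}}{A}$ ($r{\left(h,A \right)} = \frac{A}{2} + \frac{\sqrt{\frac{A}{9} + 6}}{A} = A \frac{1}{2} + \frac{\sqrt{6 + \frac{A}{9}}}{A} = \frac{A}{2} + \frac{\sqrt{6 + \frac{A}{9}}}{A}$)
$-37 + 139 r{\left(1 - 3,12 \right)} = -37 + 139 \left(\frac{1}{2} \cdot 12 + \frac{\sqrt{54 + 12}}{3 \cdot 12}\right) = -37 + 139 \left(6 + \frac{1}{3} \cdot \frac{1}{12} \sqrt{66}\right) = -37 + 139 \left(6 + \frac{\sqrt{66}}{36}\right) = -37 + \left(834 + \frac{139 \sqrt{66}}{36}\right) = 797 + \frac{139 \sqrt{66}}{36}$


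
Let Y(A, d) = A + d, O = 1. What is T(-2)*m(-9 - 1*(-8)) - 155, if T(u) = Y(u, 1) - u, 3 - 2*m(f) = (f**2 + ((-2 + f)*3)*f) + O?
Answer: -159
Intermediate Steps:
m(f) = 1 - f**2/2 - f*(-6 + 3*f)/2 (m(f) = 3/2 - ((f**2 + ((-2 + f)*3)*f) + 1)/2 = 3/2 - ((f**2 + (-6 + 3*f)*f) + 1)/2 = 3/2 - ((f**2 + f*(-6 + 3*f)) + 1)/2 = 3/2 - (1 + f**2 + f*(-6 + 3*f))/2 = 3/2 + (-1/2 - f**2/2 - f*(-6 + 3*f)/2) = 1 - f**2/2 - f*(-6 + 3*f)/2)
T(u) = 1 (T(u) = (u + 1) - u = (1 + u) - u = 1)
T(-2)*m(-9 - 1*(-8)) - 155 = 1*(1 - 2*(-9 - 1*(-8))**2 + 3*(-9 - 1*(-8))) - 155 = 1*(1 - 2*(-9 + 8)**2 + 3*(-9 + 8)) - 155 = 1*(1 - 2*(-1)**2 + 3*(-1)) - 155 = 1*(1 - 2*1 - 3) - 155 = 1*(1 - 2 - 3) - 155 = 1*(-4) - 155 = -4 - 155 = -159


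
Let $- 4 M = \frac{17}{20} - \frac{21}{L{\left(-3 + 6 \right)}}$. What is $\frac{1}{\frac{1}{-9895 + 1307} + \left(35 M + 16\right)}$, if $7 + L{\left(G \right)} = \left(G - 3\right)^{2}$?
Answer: $- \frac{34352}{607605} \approx -0.056537$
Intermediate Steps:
$L{\left(G \right)} = -7 + \left(-3 + G\right)^{2}$ ($L{\left(G \right)} = -7 + \left(G - 3\right)^{2} = -7 + \left(-3 + G\right)^{2}$)
$M = - \frac{77}{80}$ ($M = - \frac{\frac{17}{20} - \frac{21}{-7 + \left(-3 + \left(-3 + 6\right)\right)^{2}}}{4} = - \frac{17 \cdot \frac{1}{20} - \frac{21}{-7 + \left(-3 + 3\right)^{2}}}{4} = - \frac{\frac{17}{20} - \frac{21}{-7 + 0^{2}}}{4} = - \frac{\frac{17}{20} - \frac{21}{-7 + 0}}{4} = - \frac{\frac{17}{20} - \frac{21}{-7}}{4} = - \frac{\frac{17}{20} - -3}{4} = - \frac{\frac{17}{20} + 3}{4} = \left(- \frac{1}{4}\right) \frac{77}{20} = - \frac{77}{80} \approx -0.9625$)
$\frac{1}{\frac{1}{-9895 + 1307} + \left(35 M + 16\right)} = \frac{1}{\frac{1}{-9895 + 1307} + \left(35 \left(- \frac{77}{80}\right) + 16\right)} = \frac{1}{\frac{1}{-8588} + \left(- \frac{539}{16} + 16\right)} = \frac{1}{- \frac{1}{8588} - \frac{283}{16}} = \frac{1}{- \frac{607605}{34352}} = - \frac{34352}{607605}$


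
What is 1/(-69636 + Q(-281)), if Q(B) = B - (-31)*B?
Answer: -1/78628 ≈ -1.2718e-5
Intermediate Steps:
Q(B) = 32*B (Q(B) = B + 31*B = 32*B)
1/(-69636 + Q(-281)) = 1/(-69636 + 32*(-281)) = 1/(-69636 - 8992) = 1/(-78628) = -1/78628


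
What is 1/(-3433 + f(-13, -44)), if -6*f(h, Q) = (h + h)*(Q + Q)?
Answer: -3/11443 ≈ -0.00026217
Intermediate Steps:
f(h, Q) = -2*Q*h/3 (f(h, Q) = -(h + h)*(Q + Q)/6 = -2*h*2*Q/6 = -2*Q*h/3)
1/(-3433 + f(-13, -44)) = 1/(-3433 - ⅔*(-44)*(-13)) = 1/(-3433 - 1144/3) = 1/(-11443/3) = -3/11443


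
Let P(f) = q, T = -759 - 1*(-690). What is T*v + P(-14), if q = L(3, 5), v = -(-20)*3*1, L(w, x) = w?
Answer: -4137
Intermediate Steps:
v = 60 (v = -5*(-12)*1 = 60*1 = 60)
T = -69 (T = -759 + 690 = -69)
q = 3
P(f) = 3
T*v + P(-14) = -69*60 + 3 = -4140 + 3 = -4137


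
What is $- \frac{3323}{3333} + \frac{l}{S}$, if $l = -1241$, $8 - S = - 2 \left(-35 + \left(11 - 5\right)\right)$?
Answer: $\frac{3970103}{166650} \approx 23.823$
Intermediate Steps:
$S = -50$ ($S = 8 - - 2 \left(-35 + \left(11 - 5\right)\right) = 8 - - 2 \left(-35 + 6\right) = 8 - \left(-2\right) \left(-29\right) = 8 - 58 = -50$)
$- \frac{3323}{3333} + \frac{l}{S} = - \frac{3323}{3333} - \frac{1241}{-50} = \left(-3323\right) \frac{1}{3333} - - \frac{1241}{50} = - \frac{3323}{3333} + \frac{1241}{50} = \frac{3970103}{166650}$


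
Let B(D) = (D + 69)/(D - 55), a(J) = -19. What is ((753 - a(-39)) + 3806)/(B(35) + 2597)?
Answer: 22890/12959 ≈ 1.7663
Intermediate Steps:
B(D) = (69 + D)/(-55 + D)
((753 - a(-39)) + 3806)/(B(35) + 2597) = ((753 - 1*(-19)) + 3806)/((69 + 35)/(-55 + 35) + 2597) = ((753 + 19) + 3806)/(104/(-20) + 2597) = (772 + 3806)/(-1/20*104 + 2597) = 4578/(-26/5 + 2597) = 4578/(12959/5) = 4578*(5/12959) = 22890/12959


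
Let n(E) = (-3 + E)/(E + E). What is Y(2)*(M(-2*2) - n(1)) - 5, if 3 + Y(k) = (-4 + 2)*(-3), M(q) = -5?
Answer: -17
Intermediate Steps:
n(E) = (-3 + E)/(2*E) (n(E) = (-3 + E)/((2*E)) = (-3 + E)*(1/(2*E)) = (-3 + E)/(2*E))
Y(k) = 3 (Y(k) = -3 + (-4 + 2)*(-3) = -3 - 2*(-3) = -3 + 6 = 3)
Y(2)*(M(-2*2) - n(1)) - 5 = 3*(-5 - (-3 + 1)/(2*1)) - 5 = 3*(-5 - (-2)/2) - 5 = 3*(-5 - 1*(-1)) - 5 = 3*(-5 + 1) - 5 = 3*(-4) - 5 = -12 - 5 = -17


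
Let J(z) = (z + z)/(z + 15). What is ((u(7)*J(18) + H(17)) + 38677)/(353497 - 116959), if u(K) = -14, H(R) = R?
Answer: 23637/144551 ≈ 0.16352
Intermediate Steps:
J(z) = 2*z/(15 + z) (J(z) = (2*z)/(15 + z) = 2*z/(15 + z))
((u(7)*J(18) + H(17)) + 38677)/(353497 - 116959) = ((-28*18/(15 + 18) + 17) + 38677)/(353497 - 116959) = ((-28*18/33 + 17) + 38677)/236538 = ((-28*18/33 + 17) + 38677)*(1/236538) = ((-14*12/11 + 17) + 38677)*(1/236538) = ((-168/11 + 17) + 38677)*(1/236538) = (19/11 + 38677)*(1/236538) = (425466/11)*(1/236538) = 23637/144551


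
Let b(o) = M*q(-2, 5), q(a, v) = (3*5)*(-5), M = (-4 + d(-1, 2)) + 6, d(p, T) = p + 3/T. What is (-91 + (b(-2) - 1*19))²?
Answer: 354025/4 ≈ 88506.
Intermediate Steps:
M = 5/2 (M = (-4 + (-1 + 3/2)) + 6 = (-4 + ½) + 6 = -7/2 + 6 = 5/2 ≈ 2.5000)
q(a, v) = -75 (q(a, v) = 15*(-5) = -75)
b(o) = -375/2 (b(o) = (5/2)*(-75) = -375/2)
(-91 + (b(-2) - 1*19))² = (-91 + (-375/2 - 1*19))² = (-91 + (-375/2 - 19))² = (-91 - 413/2)² = (-595/2)² = 354025/4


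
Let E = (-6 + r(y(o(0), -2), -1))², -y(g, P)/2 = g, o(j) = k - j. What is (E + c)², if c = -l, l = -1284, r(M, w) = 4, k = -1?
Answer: 1658944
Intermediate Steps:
o(j) = -1 - j
y(g, P) = -2*g
E = 4 (E = (-6 + 4)² = (-2)² = 4)
c = 1284 (c = -1*(-1284) = 1284)
(E + c)² = (4 + 1284)² = 1288² = 1658944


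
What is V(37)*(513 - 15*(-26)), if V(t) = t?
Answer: 33411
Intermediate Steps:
V(37)*(513 - 15*(-26)) = 37*(513 - 15*(-26)) = 37*(513 + 390) = 37*903 = 33411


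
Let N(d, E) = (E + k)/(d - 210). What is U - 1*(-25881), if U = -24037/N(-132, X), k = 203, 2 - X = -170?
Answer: 5975343/125 ≈ 47803.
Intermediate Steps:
X = 172 (X = 2 - 1*(-170) = 2 + 170 = 172)
N(d, E) = (203 + E)/(-210 + d) (N(d, E) = (E + 203)/(d - 210) = (203 + E)/(-210 + d))
U = 2740218/125 (U = -24037*(-210 - 132)/(203 + 172) = -24037/(375/(-342)) = -24037/((-1/342*375)) = -24037/(-125/114) = -24037*(-114/125) = 2740218/125 ≈ 21922.)
U - 1*(-25881) = 2740218/125 - 1*(-25881) = 2740218/125 + 25881 = 5975343/125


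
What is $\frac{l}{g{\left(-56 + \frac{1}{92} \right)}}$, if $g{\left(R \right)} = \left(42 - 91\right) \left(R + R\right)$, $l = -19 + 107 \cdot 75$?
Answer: $\frac{368276}{252399} \approx 1.4591$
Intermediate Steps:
$l = 8006$ ($l = -19 + 8025 = 8006$)
$g{\left(R \right)} = - 98 R$ ($g{\left(R \right)} = - 49 \cdot 2 R = - 98 R$)
$\frac{l}{g{\left(-56 + \frac{1}{92} \right)}} = \frac{8006}{\left(-98\right) \left(-56 + \frac{1}{92}\right)} = \frac{8006}{\left(-98\right) \left(- \frac{5151}{92}\right)} = \frac{8006}{\frac{252399}{46}} = 8006 \cdot \frac{46}{252399} = \frac{368276}{252399}$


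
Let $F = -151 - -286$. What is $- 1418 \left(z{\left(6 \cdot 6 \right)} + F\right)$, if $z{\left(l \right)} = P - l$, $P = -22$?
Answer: $-109186$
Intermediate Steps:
$z{\left(l \right)} = -22 - l$
$F = 135$ ($F = -151 + 286 = 135$)
$- 1418 \left(z{\left(6 \cdot 6 \right)} + F\right) = - 1418 \left(\left(-22 - 6 \cdot 6\right) + 135\right) = - 1418 \left(\left(-22 - 36\right) + 135\right) = - 1418 \left(-58 + 135\right) = \left(-1418\right) 77 = -109186$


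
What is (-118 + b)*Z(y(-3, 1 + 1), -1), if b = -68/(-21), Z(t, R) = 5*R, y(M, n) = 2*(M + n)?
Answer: 12050/21 ≈ 573.81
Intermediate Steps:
y(M, n) = 2*M + 2*n
b = 68/21 (b = -68*(-1/21) = 68/21 ≈ 3.2381)
(-118 + b)*Z(y(-3, 1 + 1), -1) = (-118 + 68/21)*(5*(-1)) = -2410/21*(-5) = 12050/21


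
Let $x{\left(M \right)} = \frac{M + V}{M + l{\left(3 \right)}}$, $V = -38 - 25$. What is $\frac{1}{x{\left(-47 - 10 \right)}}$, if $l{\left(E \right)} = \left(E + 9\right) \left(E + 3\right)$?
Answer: $- \frac{1}{8} \approx -0.125$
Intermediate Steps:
$l{\left(E \right)} = \left(3 + E\right) \left(9 + E\right)$ ($l{\left(E \right)} = \left(9 + E\right) \left(3 + E\right) = \left(3 + E\right) \left(9 + E\right)$)
$V = -63$
$x{\left(M \right)} = \frac{-63 + M}{72 + M}$ ($x{\left(M \right)} = \frac{M - 63}{M + \left(27 + 3^{2} + 12 \cdot 3\right)} = \frac{-63 + M}{M + \left(27 + 9 + 36\right)} = \frac{-63 + M}{M + 72} = \frac{-63 + M}{72 + M}$)
$\frac{1}{x{\left(-47 - 10 \right)}} = \frac{1}{\frac{1}{72 - 57} \left(-63 - 57\right)} = \frac{1}{\frac{1}{15} \left(-120\right)} = \frac{1}{-8} = - \frac{1}{8}$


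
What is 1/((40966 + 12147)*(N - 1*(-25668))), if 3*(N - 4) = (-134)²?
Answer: 3/5044247836 ≈ 5.9474e-10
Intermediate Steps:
N = 17968/3 (N = 4 + (⅓)*(-134)² = 4 + (⅓)*17956 = 4 + 17956/3 = 17968/3 ≈ 5989.3)
1/((40966 + 12147)*(N - 1*(-25668))) = 1/((40966 + 12147)*(17968/3 - 1*(-25668))) = 1/(53113*(17968/3 + 25668)) = 1/(53113*(94972/3)) = (1/53113)*(3/94972) = 3/5044247836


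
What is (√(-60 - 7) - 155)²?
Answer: (155 - I*√67)² ≈ 23958.0 - 2537.5*I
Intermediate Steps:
(√(-60 - 7) - 155)² = (√(-67) - 155)² = (I*√67 - 155)² = (-155 + I*√67)²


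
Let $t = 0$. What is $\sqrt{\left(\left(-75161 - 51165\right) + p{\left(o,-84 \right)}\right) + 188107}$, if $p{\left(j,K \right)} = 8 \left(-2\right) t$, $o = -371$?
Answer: $\sqrt{61781} \approx 248.56$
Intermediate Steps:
$p{\left(j,K \right)} = 0$ ($p{\left(j,K \right)} = 8 \left(-2\right) 0 = \left(-16\right) 0 = 0$)
$\sqrt{\left(\left(-75161 - 51165\right) + p{\left(o,-84 \right)}\right) + 188107} = \sqrt{\left(\left(-75161 - 51165\right) + 0\right) + 188107} = \sqrt{\left(-126326 + 0\right) + 188107} = \sqrt{-126326 + 188107} = \sqrt{61781}$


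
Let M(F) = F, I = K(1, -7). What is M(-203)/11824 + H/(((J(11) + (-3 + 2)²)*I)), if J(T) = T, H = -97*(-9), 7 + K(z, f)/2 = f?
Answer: -108235/41384 ≈ -2.6154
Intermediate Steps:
K(z, f) = -14 + 2*f
H = 873
I = -28 (I = -14 + 2*(-7) = -14 - 14 = -28)
M(-203)/11824 + H/(((J(11) + (-3 + 2)²)*I)) = -203/11824 + 873/(((11 + (-3 + 2)²)*(-28))) = -203*1/11824 + 873/(((11 + (-1)²)*(-28))) = -203/11824 + 873/(((11 + 1)*(-28))) = -203/11824 + 873/((12*(-28))) = -203/11824 + 873/(-336) = -203/11824 + 873*(-1/336) = -203/11824 - 291/112 = -108235/41384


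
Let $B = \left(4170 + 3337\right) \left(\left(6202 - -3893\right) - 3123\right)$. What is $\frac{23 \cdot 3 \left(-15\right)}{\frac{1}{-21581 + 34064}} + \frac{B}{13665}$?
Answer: $- \frac{58832721007}{4555} \approx -1.2916 \cdot 10^{7}$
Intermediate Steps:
$B = 52338804$ ($B = 7507 \left(\left(6202 + 3893\right) - 3123\right) = 7507 \left(10095 - 3123\right) = 7507 \cdot 6972 = 52338804$)
$\frac{23 \cdot 3 \left(-15\right)}{\frac{1}{-21581 + 34064}} + \frac{B}{13665} = \frac{23 \cdot 3 \left(-15\right)}{\frac{1}{-21581 + 34064}} + \frac{52338804}{13665} = \frac{69 \left(-15\right)}{\frac{1}{12483}} + 52338804 \cdot \frac{1}{13665} = - 1035 \frac{1}{\frac{1}{12483}} + \frac{17446268}{4555} = \left(-1035\right) 12483 + \frac{17446268}{4555} = -12919905 + \frac{17446268}{4555} = - \frac{58832721007}{4555}$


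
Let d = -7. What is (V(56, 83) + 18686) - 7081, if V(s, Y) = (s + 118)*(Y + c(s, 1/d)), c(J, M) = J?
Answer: 35791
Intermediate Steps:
V(s, Y) = (118 + s)*(Y + s) (V(s, Y) = (s + 118)*(Y + s) = (118 + s)*(Y + s))
(V(56, 83) + 18686) - 7081 = ((56² + 118*83 + 118*56 + 83*56) + 18686) - 7081 = ((3136 + 9794 + 6608 + 4648) + 18686) - 7081 = (24186 + 18686) - 7081 = 42872 - 7081 = 35791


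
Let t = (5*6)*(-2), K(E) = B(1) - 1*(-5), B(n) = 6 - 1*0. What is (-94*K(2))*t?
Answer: 62040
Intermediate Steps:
B(n) = 6 (B(n) = 6 + 0 = 6)
K(E) = 11 (K(E) = 6 - 1*(-5) = 6 + 5 = 11)
t = -60 (t = 30*(-2) = -60)
(-94*K(2))*t = -94*11*(-60) = -1034*(-60) = 62040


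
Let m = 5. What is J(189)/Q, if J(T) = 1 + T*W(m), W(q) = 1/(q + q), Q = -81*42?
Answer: -199/34020 ≈ -0.0058495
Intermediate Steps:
Q = -3402
W(q) = 1/(2*q)
J(T) = 1 + T/10 (J(T) = 1 + T*((½)/5) = 1 + T*((½)*(⅕)) = 1 + T*(⅒) = 1 + T/10)
J(189)/Q = (1 + (⅒)*189)/(-3402) = (1 + 189/10)*(-1/3402) = (199/10)*(-1/3402) = -199/34020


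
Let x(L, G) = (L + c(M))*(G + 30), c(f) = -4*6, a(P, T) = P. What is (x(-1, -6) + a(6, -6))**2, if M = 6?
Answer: 352836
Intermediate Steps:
c(f) = -24
x(L, G) = (-24 + L)*(30 + G) (x(L, G) = (L - 24)*(G + 30) = (-24 + L)*(30 + G))
(x(-1, -6) + a(6, -6))**2 = ((-720 - 24*(-6) + 30*(-1) - 6*(-1)) + 6)**2 = ((-720 + 144 - 30 + 6) + 6)**2 = (-600 + 6)**2 = (-594)**2 = 352836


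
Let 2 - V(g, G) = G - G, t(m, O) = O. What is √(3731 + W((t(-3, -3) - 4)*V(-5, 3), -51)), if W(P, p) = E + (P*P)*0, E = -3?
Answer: 4*√233 ≈ 61.057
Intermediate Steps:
V(g, G) = 2 (V(g, G) = 2 - (G - G) = 2 - 1*0 = 2 + 0 = 2)
W(P, p) = -3 (W(P, p) = -3 + (P*P)*0 = -3 + P²*0 = -3 + 0 = -3)
√(3731 + W((t(-3, -3) - 4)*V(-5, 3), -51)) = √(3731 - 3) = √3728 = 4*√233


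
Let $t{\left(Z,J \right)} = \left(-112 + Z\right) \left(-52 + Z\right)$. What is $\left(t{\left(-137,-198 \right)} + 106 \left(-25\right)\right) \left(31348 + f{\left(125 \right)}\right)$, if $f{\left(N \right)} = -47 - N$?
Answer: $1384557336$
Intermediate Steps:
$\left(t{\left(-137,-198 \right)} + 106 \left(-25\right)\right) \left(31348 + f{\left(125 \right)}\right) = \left(\left(5824 + \left(-137\right)^{2} - -22468\right) + 106 \left(-25\right)\right) \left(31348 - 172\right) = \left(\left(5824 + 18769 + 22468\right) - 2650\right) \left(31348 - 172\right) = \left(47061 - 2650\right) \left(31348 - 172\right) = 44411 \cdot 31176 = 1384557336$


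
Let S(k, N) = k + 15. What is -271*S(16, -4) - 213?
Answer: -8614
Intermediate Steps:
S(k, N) = 15 + k
-271*S(16, -4) - 213 = -271*(15 + 16) - 213 = -271*31 - 213 = -8401 - 213 = -8614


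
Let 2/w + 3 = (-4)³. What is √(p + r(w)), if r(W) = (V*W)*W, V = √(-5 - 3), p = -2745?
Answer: √(-12322305 + 8*I*√2)/67 ≈ 2.4052e-5 + 52.393*I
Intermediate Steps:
V = 2*I*√2 (V = √(-8) = 2*I*√2 ≈ 2.8284*I)
w = -2/67 (w = 2/(-3 + (-4)³) = 2/(-3 - 64) = 2/(-67) = 2*(-1/67) = -2/67 ≈ -0.029851)
r(W) = 2*I*√2*W² (r(W) = ((2*I*√2)*W)*W = (2*I*W*√2)*W = 2*I*√2*W²)
√(p + r(w)) = √(-2745 + 2*I*√2*(-2/67)²) = √(-2745 + 2*I*√2*(4/4489)) = √(-2745 + 8*I*√2/4489)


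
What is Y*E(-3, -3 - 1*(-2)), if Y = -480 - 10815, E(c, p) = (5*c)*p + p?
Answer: -158130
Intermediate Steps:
E(c, p) = p + 5*c*p (E(c, p) = 5*c*p + p = p + 5*c*p)
Y = -11295
Y*E(-3, -3 - 1*(-2)) = -11295*(-3 - 1*(-2))*(1 + 5*(-3)) = -11295*(-3 + 2)*(1 - 15) = -(-11295)*(-14) = -11295*14 = -158130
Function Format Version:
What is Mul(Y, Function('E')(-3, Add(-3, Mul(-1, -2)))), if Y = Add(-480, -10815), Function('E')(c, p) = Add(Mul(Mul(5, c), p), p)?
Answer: -158130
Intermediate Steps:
Function('E')(c, p) = Add(p, Mul(5, c, p)) (Function('E')(c, p) = Add(Mul(5, c, p), p) = Add(p, Mul(5, c, p)))
Y = -11295
Mul(Y, Function('E')(-3, Add(-3, Mul(-1, -2)))) = Mul(-11295, Mul(Add(-3, Mul(-1, -2)), Add(1, Mul(5, -3)))) = Mul(-11295, Mul(Add(-3, 2), Add(1, -15))) = Mul(-11295, Mul(-1, -14)) = Mul(-11295, 14) = -158130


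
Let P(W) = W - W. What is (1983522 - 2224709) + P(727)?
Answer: -241187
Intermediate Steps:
P(W) = 0
(1983522 - 2224709) + P(727) = (1983522 - 2224709) + 0 = -241187 + 0 = -241187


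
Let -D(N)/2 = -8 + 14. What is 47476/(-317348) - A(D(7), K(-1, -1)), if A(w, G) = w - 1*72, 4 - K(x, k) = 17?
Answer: 6652439/79337 ≈ 83.850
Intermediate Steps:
K(x, k) = -13 (K(x, k) = 4 - 1*17 = 4 - 17 = -13)
D(N) = -12 (D(N) = -2*(-8 + 14) = -2*6 = -12)
A(w, G) = -72 + w (A(w, G) = w - 72 = -72 + w)
47476/(-317348) - A(D(7), K(-1, -1)) = 47476/(-317348) - (-72 - 12) = 47476*(-1/317348) - 1*(-84) = -11869/79337 + 84 = 6652439/79337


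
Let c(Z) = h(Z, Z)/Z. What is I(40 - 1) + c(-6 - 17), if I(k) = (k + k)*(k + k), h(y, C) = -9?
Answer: 139941/23 ≈ 6084.4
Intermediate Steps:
I(k) = 4*k² (I(k) = (2*k)*(2*k) = 4*k²)
c(Z) = -9/Z
I(40 - 1) + c(-6 - 17) = 4*(40 - 1)² - 9/(-6 - 17) = 4*39² - 9/(-23) = 4*1521 - 9*(-1/23) = 6084 + 9/23 = 139941/23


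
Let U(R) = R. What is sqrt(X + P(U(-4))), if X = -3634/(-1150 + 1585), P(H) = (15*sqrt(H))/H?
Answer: sqrt(-6323160 - 5676750*I)/870 ≈ 1.1985 - 3.129*I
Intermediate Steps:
P(H) = 15/sqrt(H)
X = -3634/435 ≈ -8.3540
sqrt(X + P(U(-4))) = sqrt(-3634/435 + 15/sqrt(-4)) = sqrt(-3634/435 + 15*(-I/2)) = sqrt(-3634/435 - 15*I/2)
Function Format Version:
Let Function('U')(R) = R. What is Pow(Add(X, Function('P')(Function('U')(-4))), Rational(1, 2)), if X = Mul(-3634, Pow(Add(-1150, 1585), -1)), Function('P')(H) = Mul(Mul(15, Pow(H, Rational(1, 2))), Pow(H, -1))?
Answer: Mul(Rational(1, 870), Pow(Add(-6323160, Mul(-5676750, I)), Rational(1, 2))) ≈ Add(1.1985, Mul(-3.1290, I))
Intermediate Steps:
Function('P')(H) = Mul(15, Pow(H, Rational(-1, 2)))
X = Rational(-3634, 435) (X = Mul(-3634, Pow(435, -1)) = Mul(-3634, Rational(1, 435)) = Rational(-3634, 435) ≈ -8.3540)
Pow(Add(X, Function('P')(Function('U')(-4))), Rational(1, 2)) = Pow(Add(Rational(-3634, 435), Mul(15, Pow(-4, Rational(-1, 2)))), Rational(1, 2)) = Pow(Add(Rational(-3634, 435), Mul(15, Mul(Rational(-1, 2), I))), Rational(1, 2)) = Pow(Add(Rational(-3634, 435), Mul(Rational(-15, 2), I)), Rational(1, 2))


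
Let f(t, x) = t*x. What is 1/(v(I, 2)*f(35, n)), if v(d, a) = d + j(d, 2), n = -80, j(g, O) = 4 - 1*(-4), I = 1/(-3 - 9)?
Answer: -3/66500 ≈ -4.5113e-5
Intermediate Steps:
I = -1/12 (I = 1/(-12) = -1/12 ≈ -0.083333)
j(g, O) = 8 (j(g, O) = 4 + 4 = 8)
v(d, a) = 8 + d (v(d, a) = d + 8 = 8 + d)
1/(v(I, 2)*f(35, n)) = 1/((8 - 1/12)*(35*(-80))) = 1/((95/12)*(-2800)) = 1/(-66500/3) = -3/66500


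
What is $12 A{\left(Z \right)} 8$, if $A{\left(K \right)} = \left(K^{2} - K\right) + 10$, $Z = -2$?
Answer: $1536$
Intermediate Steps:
$A{\left(K \right)} = 10 + K^{2} - K$
$12 A{\left(Z \right)} 8 = 12 \left(10 + \left(-2\right)^{2} - -2\right) 8 = 12 \left(10 + 4 + 2\right) 8 = 12 \cdot 16 \cdot 8 = 192 \cdot 8 = 1536$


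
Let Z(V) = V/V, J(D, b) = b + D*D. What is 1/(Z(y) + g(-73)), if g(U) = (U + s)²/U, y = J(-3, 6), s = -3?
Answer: -73/5703 ≈ -0.012800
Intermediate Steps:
J(D, b) = b + D²
y = 15 (y = 6 + (-3)² = 6 + 9 = 15)
Z(V) = 1
g(U) = (-3 + U)²/U (g(U) = (U - 3)²/U = (-3 + U)²/U)
1/(Z(y) + g(-73)) = 1/(1 + (-3 - 73)²/(-73)) = 1/(1 - 1/73*(-76)²) = 1/(1 - 1/73*5776) = 1/(1 - 5776/73) = 1/(-5703/73) = -73/5703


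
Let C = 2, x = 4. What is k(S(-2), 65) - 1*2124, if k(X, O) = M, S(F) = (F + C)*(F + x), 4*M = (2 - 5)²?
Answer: -8487/4 ≈ -2121.8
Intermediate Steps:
M = 9/4 (M = (2 - 5)²/4 = (¼)*(-3)² = (¼)*9 = 9/4 ≈ 2.2500)
S(F) = (2 + F)*(4 + F) (S(F) = (F + 2)*(F + 4) = (2 + F)*(4 + F))
k(X, O) = 9/4
k(S(-2), 65) - 1*2124 = 9/4 - 1*2124 = 9/4 - 2124 = -8487/4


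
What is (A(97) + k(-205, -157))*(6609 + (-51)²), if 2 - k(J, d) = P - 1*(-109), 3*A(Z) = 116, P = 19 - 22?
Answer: -601720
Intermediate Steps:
P = -3
A(Z) = 116/3 (A(Z) = (⅓)*116 = 116/3)
k(J, d) = -104 (k(J, d) = 2 - (-3 - 1*(-109)) = 2 - (-3 + 109) = 2 - 1*106 = 2 - 106 = -104)
(A(97) + k(-205, -157))*(6609 + (-51)²) = (116/3 - 104)*(6609 + (-51)²) = -196*(6609 + 2601)/3 = -196/3*9210 = -601720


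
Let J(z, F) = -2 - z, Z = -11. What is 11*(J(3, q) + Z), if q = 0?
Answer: -176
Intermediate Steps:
11*(J(3, q) + Z) = 11*((-2 - 1*3) - 11) = 11*((-2 - 3) - 11) = 11*(-5 - 11) = 11*(-16) = -176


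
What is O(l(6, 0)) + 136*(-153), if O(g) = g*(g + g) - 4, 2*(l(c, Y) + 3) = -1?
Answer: -41575/2 ≈ -20788.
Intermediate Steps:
l(c, Y) = -7/2 (l(c, Y) = -3 + (½)*(-1) = -3 - ½ = -7/2)
O(g) = -4 + 2*g² (O(g) = g*(2*g) - 4 = 2*g² - 4 = -4 + 2*g²)
O(l(6, 0)) + 136*(-153) = (-4 + 2*(-7/2)²) + 136*(-153) = (-4 + 2*(49/4)) - 20808 = (-4 + 49/2) - 20808 = 41/2 - 20808 = -41575/2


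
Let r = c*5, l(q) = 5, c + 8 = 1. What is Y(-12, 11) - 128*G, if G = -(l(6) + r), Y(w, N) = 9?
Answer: -3831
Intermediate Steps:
c = -7 (c = -8 + 1 = -7)
r = -35 (r = -7*5 = -35)
G = 30 (G = -(5 - 35) = -1*(-30) = 30)
Y(-12, 11) - 128*G = 9 - 128*30 = 9 - 3840 = -3831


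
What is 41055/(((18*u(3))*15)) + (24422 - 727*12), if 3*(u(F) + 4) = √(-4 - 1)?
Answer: 2333528/149 - 2737*I*√5/894 ≈ 15661.0 - 6.8458*I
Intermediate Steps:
u(F) = -4 + I*√5/3 (u(F) = -4 + √(-4 - 1)/3 = -4 + √(-5)/3 = -4 + (I*√5)/3 = -4 + I*√5/3)
41055/(((18*u(3))*15)) + (24422 - 727*12) = 41055/(((18*(-4 + I*√5/3))*15)) + (24422 - 727*12) = 41055/(((-72 + 6*I*√5)*15)) + (24422 - 1*8724) = 41055/(-1080 + 90*I*√5) + (24422 - 8724) = 41055/(-1080 + 90*I*√5) + 15698 = 15698 + 41055/(-1080 + 90*I*√5)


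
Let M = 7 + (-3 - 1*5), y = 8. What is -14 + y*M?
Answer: -22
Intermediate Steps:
M = -1 (M = 7 + (-3 - 5) = 7 - 8 = -1)
-14 + y*M = -14 + 8*(-1) = -14 - 8 = -22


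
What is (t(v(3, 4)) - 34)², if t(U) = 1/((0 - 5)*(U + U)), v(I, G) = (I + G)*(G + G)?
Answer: 362559681/313600 ≈ 1156.1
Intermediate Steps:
v(I, G) = 2*G*(G + I) (v(I, G) = (G + I)*(2*G) = 2*G*(G + I))
t(U) = -1/(10*U) (t(U) = 1/(-10*U) = 1*(-1/(10*U)) = -1/(10*U))
(t(v(3, 4)) - 34)² = (-1/(8*(4 + 3))/10 - 34)² = (-1/(10*(2*4*7)) - 34)² = (-⅒/56 - 34)² = (-⅒*1/56 - 34)² = (-1/560 - 34)² = (-19041/560)² = 362559681/313600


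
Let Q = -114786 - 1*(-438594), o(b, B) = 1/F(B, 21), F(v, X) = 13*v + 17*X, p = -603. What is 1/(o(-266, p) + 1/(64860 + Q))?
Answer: -161556332/21177 ≈ -7628.9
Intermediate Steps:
o(b, B) = 1/(357 + 13*B) (o(b, B) = 1/(13*B + 17*21) = 1/(13*B + 357) = 1/(357 + 13*B))
Q = 323808 (Q = -114786 + 438594 = 323808)
1/(o(-266, p) + 1/(64860 + Q)) = 1/(1/(357 + 13*(-603)) + 1/(64860 + 323808)) = 1/(1/(357 - 7839) + 1/388668) = 1/(1/(-7482) + 1/388668) = 1/(-1/7482 + 1/388668) = 1/(-21177/161556332) = -161556332/21177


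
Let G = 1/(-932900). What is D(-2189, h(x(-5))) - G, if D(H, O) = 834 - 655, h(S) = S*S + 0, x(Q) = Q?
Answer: 166989101/932900 ≈ 179.00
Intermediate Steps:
h(S) = S² (h(S) = S² + 0 = S²)
G = -1/932900 ≈ -1.0719e-6
D(H, O) = 179
D(-2189, h(x(-5))) - G = 179 - 1*(-1/932900) = 179 + 1/932900 = 166989101/932900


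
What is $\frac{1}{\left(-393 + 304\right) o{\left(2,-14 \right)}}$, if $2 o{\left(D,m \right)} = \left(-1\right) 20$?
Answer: $\frac{1}{890} \approx 0.0011236$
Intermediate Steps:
$o{\left(D,m \right)} = -10$ ($o{\left(D,m \right)} = \frac{\left(-1\right) 20}{2} = \frac{1}{2} \left(-20\right) = -10$)
$\frac{1}{\left(-393 + 304\right) o{\left(2,-14 \right)}} = \frac{1}{\left(-393 + 304\right) \left(-10\right)} = \frac{1}{\left(-89\right) \left(-10\right)} = \frac{1}{890}$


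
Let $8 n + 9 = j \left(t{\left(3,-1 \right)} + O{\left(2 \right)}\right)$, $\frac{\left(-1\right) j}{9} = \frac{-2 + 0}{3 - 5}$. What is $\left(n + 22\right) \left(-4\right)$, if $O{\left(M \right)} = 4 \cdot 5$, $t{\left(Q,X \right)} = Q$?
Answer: $20$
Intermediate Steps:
$O{\left(M \right)} = 20$
$j = -9$ ($j = - 9 \frac{-2 + 0}{3 - 5} = - 9 \left(- \frac{2}{-2}\right) = - 9 \left(\left(-2\right) \left(- \frac{1}{2}\right)\right) = \left(-9\right) 1 = -9$)
$n = -27$ ($n = - \frac{9}{8} + \frac{\left(-9\right) \left(3 + 20\right)}{8} = - \frac{9}{8} + \frac{\left(-9\right) 23}{8} = - \frac{9}{8} + \frac{1}{8} \left(-207\right) = - \frac{9}{8} - \frac{207}{8} = -27$)
$\left(n + 22\right) \left(-4\right) = \left(-27 + 22\right) \left(-4\right) = \left(-5\right) \left(-4\right) = 20$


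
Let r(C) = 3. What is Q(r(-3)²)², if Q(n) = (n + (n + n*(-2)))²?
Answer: 0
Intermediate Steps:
Q(n) = 0 (Q(n) = (n + (n - 2*n))² = (n - n)² = 0² = 0)
Q(r(-3)²)² = 0² = 0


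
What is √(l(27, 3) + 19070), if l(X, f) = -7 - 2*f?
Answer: √19057 ≈ 138.05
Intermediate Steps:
√(l(27, 3) + 19070) = √((-7 - 2*3) + 19070) = √((-7 - 6) + 19070) = √(-13 + 19070) = √19057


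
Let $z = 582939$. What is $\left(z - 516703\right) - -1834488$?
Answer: $1900724$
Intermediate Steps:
$\left(z - 516703\right) - -1834488 = \left(582939 - 516703\right) - -1834488 = 66236 + 1834488 = 1900724$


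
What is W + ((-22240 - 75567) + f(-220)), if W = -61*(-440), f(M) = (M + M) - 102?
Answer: -71509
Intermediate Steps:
f(M) = -102 + 2*M (f(M) = 2*M - 102 = -102 + 2*M)
W = 26840
W + ((-22240 - 75567) + f(-220)) = 26840 + ((-22240 - 75567) + (-102 + 2*(-220))) = 26840 + (-97807 + (-102 - 440)) = 26840 + (-97807 - 542) = 26840 - 98349 = -71509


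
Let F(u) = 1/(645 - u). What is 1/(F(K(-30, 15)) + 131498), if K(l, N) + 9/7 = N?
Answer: 4419/581089669 ≈ 7.6047e-6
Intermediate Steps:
K(l, N) = -9/7 + N
1/(F(K(-30, 15)) + 131498) = 1/(-1/(-645 + (-9/7 + 15)) + 131498) = 1/(-1/(-645 + 96/7) + 131498) = 1/(-1/(-4419/7) + 131498) = 1/(-1*(-7/4419) + 131498) = 1/(7/4419 + 131498) = 1/(581089669/4419) = 4419/581089669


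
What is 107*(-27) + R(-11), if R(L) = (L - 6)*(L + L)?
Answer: -2515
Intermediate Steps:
R(L) = 2*L*(-6 + L) (R(L) = (-6 + L)*(2*L) = 2*L*(-6 + L))
107*(-27) + R(-11) = 107*(-27) + 2*(-11)*(-6 - 11) = -2889 + 2*(-11)*(-17) = -2889 + 374 = -2515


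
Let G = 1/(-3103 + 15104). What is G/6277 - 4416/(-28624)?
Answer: 20791158241/134765865553 ≈ 0.15428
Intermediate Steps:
G = 1/12001 ≈ 8.3326e-5
G/6277 - 4416/(-28624) = (1/12001)/6277 - 4416/(-28624) = (1/12001)*(1/6277) - 4416*(-1/28624) = 1/75330277 + 276/1789 = 20791158241/134765865553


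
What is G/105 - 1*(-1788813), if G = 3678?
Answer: 62609681/35 ≈ 1.7888e+6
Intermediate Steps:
G/105 - 1*(-1788813) = 3678/105 - 1*(-1788813) = 3678*(1/105) + 1788813 = 1226/35 + 1788813 = 62609681/35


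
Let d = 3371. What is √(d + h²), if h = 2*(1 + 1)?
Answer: √3387 ≈ 58.198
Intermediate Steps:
h = 4 (h = 2*2 = 4)
√(d + h²) = √(3371 + 4²) = √(3371 + 16) = √3387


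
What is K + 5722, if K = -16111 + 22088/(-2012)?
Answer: -5231189/503 ≈ -10400.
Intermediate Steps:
K = -8109355/503 (K = -16111 + 22088*(-1/2012) = -16111 - 5522/503 = -8109355/503 ≈ -16122.)
K + 5722 = -8109355/503 + 5722 = -5231189/503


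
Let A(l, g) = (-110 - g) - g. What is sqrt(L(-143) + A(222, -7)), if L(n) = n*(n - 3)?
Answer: sqrt(20782) ≈ 144.16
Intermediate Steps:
A(l, g) = -110 - 2*g
L(n) = n*(-3 + n)
sqrt(L(-143) + A(222, -7)) = sqrt(-143*(-3 - 143) + (-110 - 2*(-7))) = sqrt(-143*(-146) + (-110 + 14)) = sqrt(20878 - 96) = sqrt(20782)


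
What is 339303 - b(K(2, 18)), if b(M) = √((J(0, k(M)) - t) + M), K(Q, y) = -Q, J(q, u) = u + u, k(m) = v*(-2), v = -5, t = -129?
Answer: 339303 - 7*√3 ≈ 3.3929e+5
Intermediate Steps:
k(m) = 10 (k(m) = -5*(-2) = 10)
J(q, u) = 2*u
b(M) = √(149 + M) (b(M) = √((2*10 - 1*(-129)) + M) = √((20 + 129) + M) = √(149 + M))
339303 - b(K(2, 18)) = 339303 - √(149 - 1*2) = 339303 - √(149 - 2) = 339303 - √147 = 339303 - 7*√3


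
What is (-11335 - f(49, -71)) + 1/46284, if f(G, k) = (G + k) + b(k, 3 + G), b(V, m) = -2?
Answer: -523518323/46284 ≈ -11311.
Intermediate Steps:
f(G, k) = -2 + G + k (f(G, k) = (G + k) - 2 = -2 + G + k)
(-11335 - f(49, -71)) + 1/46284 = (-11335 - (-2 + 49 - 71)) + 1/46284 = (-11335 - 1*(-24)) + 1/46284 = (-11335 + 24) + 1/46284 = -11311 + 1/46284 = -523518323/46284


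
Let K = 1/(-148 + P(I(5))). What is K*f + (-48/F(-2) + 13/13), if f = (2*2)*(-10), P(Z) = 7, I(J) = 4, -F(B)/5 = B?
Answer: -2479/705 ≈ -3.5163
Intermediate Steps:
F(B) = -5*B
f = -40 (f = 4*(-10) = -40)
K = -1/141 (K = 1/(-148 + 7) = 1/(-141) = -1/141 ≈ -0.0070922)
K*f + (-48/F(-2) + 13/13) = -1/141*(-40) + (-48/((-5*(-2))) + 13/13) = 40/141 + (-48/10 + 13*(1/13)) = 40/141 + (-48*1/10 + 1) = 40/141 + (-24/5 + 1) = 40/141 - 19/5 = -2479/705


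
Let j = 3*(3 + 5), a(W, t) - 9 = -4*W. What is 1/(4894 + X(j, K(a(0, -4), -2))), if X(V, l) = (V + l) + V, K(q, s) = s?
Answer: 1/4940 ≈ 0.00020243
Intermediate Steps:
a(W, t) = 9 - 4*W
j = 24 (j = 3*8 = 24)
X(V, l) = l + 2*V
1/(4894 + X(j, K(a(0, -4), -2))) = 1/(4894 + (-2 + 2*24)) = 1/(4894 + (-2 + 48)) = 1/(4894 + 46) = 1/4940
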